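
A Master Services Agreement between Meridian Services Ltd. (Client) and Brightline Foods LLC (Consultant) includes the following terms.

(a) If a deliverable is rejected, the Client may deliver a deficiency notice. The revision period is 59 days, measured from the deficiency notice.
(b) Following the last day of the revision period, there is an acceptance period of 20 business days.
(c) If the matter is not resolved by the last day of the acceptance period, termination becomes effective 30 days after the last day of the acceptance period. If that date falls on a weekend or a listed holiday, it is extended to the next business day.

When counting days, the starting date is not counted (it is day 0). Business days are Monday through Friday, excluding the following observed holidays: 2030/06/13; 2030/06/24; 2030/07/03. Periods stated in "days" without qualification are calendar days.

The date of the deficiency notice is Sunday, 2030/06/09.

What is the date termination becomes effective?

The last day of the revision period: 59 calendar days after 2030/06/09 is 2030/08/07.
From Wednesday, 2030/08/07, 20 business days (Aug 8, Aug 9, Aug 12, Aug 13, …, Sep 2, Sep 3, Sep 4, skipping weekends) brings us to Wednesday, 2030/09/04, which is the last day of the acceptance period.
Adding 30 calendar days to 2030/09/04 gives 2030/10/04, which is the date termination becomes effective. 2030/10/04 is a Friday and is not a listed holiday, so no roll-forward applies.

2030/10/04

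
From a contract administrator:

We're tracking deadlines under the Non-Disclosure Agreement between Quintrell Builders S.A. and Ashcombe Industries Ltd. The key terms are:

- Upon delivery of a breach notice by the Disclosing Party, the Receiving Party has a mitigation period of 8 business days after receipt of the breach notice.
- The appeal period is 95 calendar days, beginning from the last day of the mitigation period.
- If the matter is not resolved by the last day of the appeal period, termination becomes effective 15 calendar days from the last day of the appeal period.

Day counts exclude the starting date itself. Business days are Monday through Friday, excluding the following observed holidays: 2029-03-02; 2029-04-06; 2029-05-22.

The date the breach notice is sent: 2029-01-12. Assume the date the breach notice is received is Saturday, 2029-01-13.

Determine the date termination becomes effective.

The last day of the mitigation period: counting 8 business days from Saturday, 2029-01-13 (Jan 15, Jan 16, Jan 17, Jan 18, Jan 19, Jan 22, Jan 23, Jan 24, skipping weekends) reaches Wednesday, 2029-01-24.
Adding 95 calendar days to 2029-01-24 gives 2029-04-29, which is the last day of the appeal period.
Adding 15 calendar days to 2029-04-29 gives 2029-05-14, which is the date termination becomes effective.

2029-05-14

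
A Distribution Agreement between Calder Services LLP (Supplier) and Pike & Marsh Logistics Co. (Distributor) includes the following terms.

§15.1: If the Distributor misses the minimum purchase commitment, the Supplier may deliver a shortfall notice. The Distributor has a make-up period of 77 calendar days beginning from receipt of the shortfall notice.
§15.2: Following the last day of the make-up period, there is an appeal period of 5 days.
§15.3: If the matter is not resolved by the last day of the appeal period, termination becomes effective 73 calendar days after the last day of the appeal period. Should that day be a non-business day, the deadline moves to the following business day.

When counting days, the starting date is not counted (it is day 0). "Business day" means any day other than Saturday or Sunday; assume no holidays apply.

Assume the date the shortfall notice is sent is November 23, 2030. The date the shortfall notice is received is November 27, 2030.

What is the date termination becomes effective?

May 1, 2031

The last day of the make-up period: 77 calendar days after November 27, 2030 is February 12, 2031.
The last day of the appeal period: February 12, 2031 + 5 days = February 17, 2031.
The date termination becomes effective: February 17, 2031 + 73 days = May 1, 2031. May 1, 2031 is a Thursday, so no roll-forward applies.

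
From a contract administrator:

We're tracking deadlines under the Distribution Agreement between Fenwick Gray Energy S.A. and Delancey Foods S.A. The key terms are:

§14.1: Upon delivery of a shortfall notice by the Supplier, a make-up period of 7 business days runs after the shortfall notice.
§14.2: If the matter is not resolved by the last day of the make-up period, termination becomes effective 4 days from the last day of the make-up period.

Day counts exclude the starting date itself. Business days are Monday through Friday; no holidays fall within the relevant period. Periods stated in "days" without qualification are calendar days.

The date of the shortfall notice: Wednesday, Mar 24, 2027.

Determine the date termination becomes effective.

Apr 6, 2027

The last day of the make-up period: counting 7 business days from Wednesday, Mar 24, 2027 (Mar 25, Mar 26, Mar 29, Mar 30, Mar 31, Apr 1, Apr 2, skipping weekends) reaches Friday, Apr 2, 2027.
Adding 4 calendar days to Apr 2, 2027 gives Apr 6, 2027, which is the date termination becomes effective.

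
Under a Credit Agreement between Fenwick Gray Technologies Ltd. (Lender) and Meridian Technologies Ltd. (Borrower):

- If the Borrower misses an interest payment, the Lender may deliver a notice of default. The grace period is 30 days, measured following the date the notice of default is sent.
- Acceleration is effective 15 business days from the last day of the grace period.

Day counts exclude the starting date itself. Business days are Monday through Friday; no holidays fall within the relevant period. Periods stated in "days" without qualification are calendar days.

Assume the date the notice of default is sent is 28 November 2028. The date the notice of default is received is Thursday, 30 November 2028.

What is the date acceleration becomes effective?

Adding 30 calendar days to 28 November 2028 gives 28 December 2028, which is the last day of the grace period.
From Thursday, 28 December 2028, 15 business days (Dec 29, Jan 1, Jan 2, Jan 3, …, Jan 16, Jan 17, Jan 18, skipping weekends) brings us to Thursday, 18 January 2029, which is the date acceleration becomes effective.

18 January 2029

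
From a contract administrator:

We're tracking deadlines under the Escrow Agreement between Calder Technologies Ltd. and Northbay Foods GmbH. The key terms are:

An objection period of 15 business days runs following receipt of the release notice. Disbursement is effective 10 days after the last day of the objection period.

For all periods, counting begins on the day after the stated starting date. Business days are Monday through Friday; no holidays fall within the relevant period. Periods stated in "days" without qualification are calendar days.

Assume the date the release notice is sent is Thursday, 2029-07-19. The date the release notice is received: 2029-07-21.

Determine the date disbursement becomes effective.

The last day of the objection period: counting 15 business days from Saturday, 2029-07-21 (Jul 23, Jul 24, Jul 25, Jul 26, …, Aug 8, Aug 9, Aug 10, skipping weekends) reaches Friday, 2029-08-10.
The date disbursement becomes effective: 10 calendar days after 2029-08-10 is 2029-08-20.

2029-08-20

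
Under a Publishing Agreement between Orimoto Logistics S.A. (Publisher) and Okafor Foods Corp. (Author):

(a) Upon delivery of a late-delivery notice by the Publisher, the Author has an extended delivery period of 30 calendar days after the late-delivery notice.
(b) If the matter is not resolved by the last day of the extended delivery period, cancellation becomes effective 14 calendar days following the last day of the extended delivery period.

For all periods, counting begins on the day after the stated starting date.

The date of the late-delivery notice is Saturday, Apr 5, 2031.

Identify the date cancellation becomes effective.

May 19, 2031

The last day of the extended delivery period: Apr 5, 2031 + 30 days = May 5, 2031.
Adding 14 calendar days to May 5, 2031 gives May 19, 2031, which is the date cancellation becomes effective.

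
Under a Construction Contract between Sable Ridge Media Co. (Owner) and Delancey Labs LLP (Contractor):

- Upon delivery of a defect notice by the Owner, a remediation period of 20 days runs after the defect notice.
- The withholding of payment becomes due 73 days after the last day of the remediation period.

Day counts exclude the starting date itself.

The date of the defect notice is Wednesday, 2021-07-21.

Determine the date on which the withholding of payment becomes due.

2021-10-22

The last day of the remediation period: 2021-07-21 + 20 days = 2021-08-10.
The date on which the withholding of payment becomes due: 73 calendar days after 2021-08-10 is 2021-10-22.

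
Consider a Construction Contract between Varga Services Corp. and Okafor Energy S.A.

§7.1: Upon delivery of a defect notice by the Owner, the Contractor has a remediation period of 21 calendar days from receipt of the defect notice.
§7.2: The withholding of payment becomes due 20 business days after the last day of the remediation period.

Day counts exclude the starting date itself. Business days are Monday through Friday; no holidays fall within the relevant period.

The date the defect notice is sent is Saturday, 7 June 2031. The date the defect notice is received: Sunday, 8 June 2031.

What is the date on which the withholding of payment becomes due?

25 July 2031

Adding 21 calendar days to 8 June 2031 gives 29 June 2031, which is the last day of the remediation period.
The date on which the withholding of payment becomes due: counting 20 business days from Sunday, 29 June 2031 (Jun 30, Jul 1, Jul 2, Jul 3, …, Jul 23, Jul 24, Jul 25, skipping weekends) reaches Friday, 25 July 2031.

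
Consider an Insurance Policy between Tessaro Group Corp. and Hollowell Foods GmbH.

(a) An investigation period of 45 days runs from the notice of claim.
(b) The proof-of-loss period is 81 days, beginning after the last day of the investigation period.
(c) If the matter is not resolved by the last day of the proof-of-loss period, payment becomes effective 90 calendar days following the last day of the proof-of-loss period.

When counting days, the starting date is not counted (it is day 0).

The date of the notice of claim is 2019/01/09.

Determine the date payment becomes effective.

Adding 45 calendar days to 2019/01/09 gives 2019/02/23, which is the last day of the investigation period.
Adding 81 calendar days to 2019/02/23 gives 2019/05/15, which is the last day of the proof-of-loss period.
The date payment becomes effective: 2019/05/15 + 90 days = 2019/08/13.

2019/08/13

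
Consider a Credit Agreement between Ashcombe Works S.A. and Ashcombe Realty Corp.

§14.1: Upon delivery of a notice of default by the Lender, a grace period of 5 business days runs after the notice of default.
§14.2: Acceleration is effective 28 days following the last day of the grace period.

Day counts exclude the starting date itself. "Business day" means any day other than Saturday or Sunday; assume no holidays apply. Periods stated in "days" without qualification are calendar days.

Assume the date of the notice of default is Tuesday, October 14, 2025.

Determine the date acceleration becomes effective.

From Tuesday, October 14, 2025, 5 business days (Oct 15, Oct 16, Oct 17, Oct 20, Oct 21, skipping weekends) brings us to Tuesday, October 21, 2025, which is the last day of the grace period.
The date acceleration becomes effective: 28 calendar days after October 21, 2025 is November 18, 2025.

November 18, 2025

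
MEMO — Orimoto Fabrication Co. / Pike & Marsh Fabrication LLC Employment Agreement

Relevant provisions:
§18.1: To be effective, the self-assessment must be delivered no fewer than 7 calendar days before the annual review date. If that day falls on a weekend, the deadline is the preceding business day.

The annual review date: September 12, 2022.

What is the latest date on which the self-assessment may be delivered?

September 12, 2022 minus 7 days is September 5, 2022. That is a Monday, so no adjustment is needed.

September 5, 2022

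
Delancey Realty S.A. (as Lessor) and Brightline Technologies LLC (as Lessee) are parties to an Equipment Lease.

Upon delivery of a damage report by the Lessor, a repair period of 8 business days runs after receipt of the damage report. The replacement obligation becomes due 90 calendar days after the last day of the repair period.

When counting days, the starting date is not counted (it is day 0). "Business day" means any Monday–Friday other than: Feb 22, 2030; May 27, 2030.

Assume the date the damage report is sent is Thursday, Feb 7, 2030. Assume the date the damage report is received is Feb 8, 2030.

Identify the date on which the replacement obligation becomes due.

The last day of the repair period: counting 8 business days from Friday, Feb 8, 2030 (Feb 11, Feb 12, Feb 13, Feb 14, Feb 15, Feb 18, Feb 19, Feb 20, skipping weekends) reaches Wednesday, Feb 20, 2030.
Adding 90 calendar days to Feb 20, 2030 gives May 21, 2030, which is the date on which the replacement obligation becomes due.

May 21, 2030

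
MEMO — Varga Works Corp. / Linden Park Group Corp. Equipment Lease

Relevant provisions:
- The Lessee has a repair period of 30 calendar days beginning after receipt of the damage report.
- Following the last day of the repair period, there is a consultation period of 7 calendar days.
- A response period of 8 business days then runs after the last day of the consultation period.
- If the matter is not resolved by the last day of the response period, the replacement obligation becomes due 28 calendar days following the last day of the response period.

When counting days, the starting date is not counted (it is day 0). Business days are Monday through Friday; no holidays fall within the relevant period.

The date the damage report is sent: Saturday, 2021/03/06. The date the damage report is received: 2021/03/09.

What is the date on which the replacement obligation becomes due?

Adding 30 calendar days to 2021/03/09 gives 2021/04/08, which is the last day of the repair period.
Adding 7 calendar days to 2021/04/08 gives 2021/04/15, which is the last day of the consultation period.
The last day of the response period: counting 8 business days from Thursday, 2021/04/15 (Apr 16, Apr 19, Apr 20, Apr 21, Apr 22, Apr 23, Apr 26, Apr 27, skipping weekends) reaches Tuesday, 2021/04/27.
The date on which the replacement obligation becomes due: 2021/04/27 + 28 days = 2021/05/25.

2021/05/25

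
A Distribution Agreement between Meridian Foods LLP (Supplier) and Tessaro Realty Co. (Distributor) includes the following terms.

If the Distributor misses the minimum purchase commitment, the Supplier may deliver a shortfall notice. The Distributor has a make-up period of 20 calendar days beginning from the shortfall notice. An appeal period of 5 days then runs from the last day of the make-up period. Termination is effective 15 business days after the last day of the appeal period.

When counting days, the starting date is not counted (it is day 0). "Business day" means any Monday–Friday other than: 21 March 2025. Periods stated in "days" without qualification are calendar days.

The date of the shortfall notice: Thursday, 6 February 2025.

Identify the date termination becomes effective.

25 March 2025

Adding 20 calendar days to 6 February 2025 gives 26 February 2025, which is the last day of the make-up period.
The last day of the appeal period: 26 February 2025 + 5 days = 3 March 2025.
From Monday, 3 March 2025, 15 business days (Mar 4, Mar 5, Mar 6, Mar 7, …, Mar 20, Mar 24, Mar 25, skipping weekends and the listed holiday on Mar 21) brings us to Tuesday, 25 March 2025, which is the date termination becomes effective.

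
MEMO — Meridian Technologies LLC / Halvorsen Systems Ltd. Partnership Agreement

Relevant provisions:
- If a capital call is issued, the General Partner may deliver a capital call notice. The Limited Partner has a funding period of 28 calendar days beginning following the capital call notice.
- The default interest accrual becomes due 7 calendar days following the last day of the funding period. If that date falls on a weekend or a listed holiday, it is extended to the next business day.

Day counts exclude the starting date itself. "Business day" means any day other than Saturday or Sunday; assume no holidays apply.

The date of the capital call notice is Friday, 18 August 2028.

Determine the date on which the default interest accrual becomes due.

The last day of the funding period: 18 August 2028 + 28 days = 15 September 2028.
Adding 7 calendar days to 15 September 2028 gives 22 September 2028, which is the date on which the default interest accrual becomes due. 22 September 2028 is a Friday, so no roll-forward applies.

22 September 2028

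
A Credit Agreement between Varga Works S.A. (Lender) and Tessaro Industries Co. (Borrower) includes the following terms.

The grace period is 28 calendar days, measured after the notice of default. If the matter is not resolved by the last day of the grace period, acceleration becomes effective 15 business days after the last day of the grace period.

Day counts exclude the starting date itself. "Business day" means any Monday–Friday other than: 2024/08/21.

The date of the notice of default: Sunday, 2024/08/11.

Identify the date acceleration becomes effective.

2024/09/27

Adding 28 calendar days to 2024/08/11 gives 2024/09/08, which is the last day of the grace period.
The date acceleration becomes effective: counting 15 business days from Sunday, 2024/09/08 (Sep 9, Sep 10, Sep 11, Sep 12, …, Sep 25, Sep 26, Sep 27, skipping weekends) reaches Friday, 2024/09/27.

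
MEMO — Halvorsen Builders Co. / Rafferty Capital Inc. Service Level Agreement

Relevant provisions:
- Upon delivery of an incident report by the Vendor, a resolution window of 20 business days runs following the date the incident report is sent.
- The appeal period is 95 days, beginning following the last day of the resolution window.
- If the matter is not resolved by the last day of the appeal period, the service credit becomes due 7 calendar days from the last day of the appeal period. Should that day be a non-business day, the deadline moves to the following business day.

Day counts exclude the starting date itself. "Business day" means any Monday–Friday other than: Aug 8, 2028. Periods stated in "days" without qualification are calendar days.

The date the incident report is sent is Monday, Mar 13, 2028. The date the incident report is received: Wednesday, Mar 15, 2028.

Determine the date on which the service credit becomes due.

Jul 21, 2028

The last day of the resolution window: counting 20 business days from Monday, Mar 13, 2028 (Mar 14, Mar 15, Mar 16, Mar 17, …, Apr 6, Apr 7, Apr 10, skipping weekends) reaches Monday, Apr 10, 2028.
Adding 95 calendar days to Apr 10, 2028 gives Jul 14, 2028, which is the last day of the appeal period.
The date on which the service credit becomes due: 7 calendar days after Jul 14, 2028 is Jul 21, 2028. Jul 21, 2028 is a Friday and is not a listed holiday, so no roll-forward applies.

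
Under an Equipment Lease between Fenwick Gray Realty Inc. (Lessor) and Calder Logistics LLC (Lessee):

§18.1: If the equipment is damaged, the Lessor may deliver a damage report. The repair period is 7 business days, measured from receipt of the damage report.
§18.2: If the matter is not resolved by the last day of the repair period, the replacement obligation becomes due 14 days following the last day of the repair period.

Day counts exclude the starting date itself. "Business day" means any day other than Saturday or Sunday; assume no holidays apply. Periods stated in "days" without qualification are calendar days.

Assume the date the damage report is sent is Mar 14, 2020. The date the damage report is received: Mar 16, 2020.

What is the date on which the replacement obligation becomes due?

The last day of the repair period: 7 business days after Monday, Mar 16, 2020, skipping weekends — Mar 17, Mar 18, Mar 19, Mar 20, Mar 23, Mar 24, Mar 25 — lands on Wednesday, Mar 25, 2020.
Adding 14 calendar days to Mar 25, 2020 gives Apr 8, 2020, which is the date on which the replacement obligation becomes due.

Apr 8, 2020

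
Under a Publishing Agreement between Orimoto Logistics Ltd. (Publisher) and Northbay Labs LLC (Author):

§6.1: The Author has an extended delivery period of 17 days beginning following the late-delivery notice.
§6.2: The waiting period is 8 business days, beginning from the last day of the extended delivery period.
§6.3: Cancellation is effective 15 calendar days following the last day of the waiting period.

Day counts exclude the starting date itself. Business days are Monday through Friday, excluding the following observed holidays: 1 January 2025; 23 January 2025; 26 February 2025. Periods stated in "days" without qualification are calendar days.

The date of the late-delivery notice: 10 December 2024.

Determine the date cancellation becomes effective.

24 January 2025

Adding 17 calendar days to 10 December 2024 gives 27 December 2024, which is the last day of the extended delivery period.
The last day of the waiting period: counting 8 business days from Friday, 27 December 2024 (Dec 30, Dec 31, Jan 2, Jan 3, Jan 6, Jan 7, Jan 8, Jan 9, skipping weekends and the listed holiday on Jan 1) reaches Thursday, 9 January 2025.
The date cancellation becomes effective: 9 January 2025 + 15 days = 24 January 2025.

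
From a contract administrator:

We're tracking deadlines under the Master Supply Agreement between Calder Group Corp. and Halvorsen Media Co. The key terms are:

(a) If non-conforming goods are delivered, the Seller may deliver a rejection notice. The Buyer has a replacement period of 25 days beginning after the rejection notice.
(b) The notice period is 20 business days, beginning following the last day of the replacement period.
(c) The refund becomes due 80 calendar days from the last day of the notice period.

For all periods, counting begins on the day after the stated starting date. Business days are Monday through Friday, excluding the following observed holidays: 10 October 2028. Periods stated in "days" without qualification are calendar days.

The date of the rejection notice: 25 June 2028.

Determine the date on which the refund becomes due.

The last day of the replacement period: 25 calendar days after 25 June 2028 is 20 July 2028.
From Thursday, 20 July 2028, 20 business days (Jul 21, Jul 24, Jul 25, Jul 26, …, Aug 15, Aug 16, Aug 17, skipping weekends) brings us to Thursday, 17 August 2028, which is the last day of the notice period.
The date on which the refund becomes due: 17 August 2028 + 80 days = 5 November 2028.

5 November 2028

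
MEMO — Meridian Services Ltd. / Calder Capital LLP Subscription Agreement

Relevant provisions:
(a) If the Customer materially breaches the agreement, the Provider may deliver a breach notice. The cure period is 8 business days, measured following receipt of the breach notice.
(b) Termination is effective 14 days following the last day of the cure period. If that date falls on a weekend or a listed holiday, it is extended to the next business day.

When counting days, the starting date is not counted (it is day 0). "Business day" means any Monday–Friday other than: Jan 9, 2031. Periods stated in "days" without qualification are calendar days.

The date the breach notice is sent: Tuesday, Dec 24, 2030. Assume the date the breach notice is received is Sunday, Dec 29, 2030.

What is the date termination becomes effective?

From Sunday, Dec 29, 2030, 8 business days (Dec 30, Dec 31, Jan 1, Jan 2, Jan 3, Jan 6, Jan 7, Jan 8, skipping weekends) brings us to Wednesday, Jan 8, 2031, which is the last day of the cure period.
Adding 14 calendar days to Jan 8, 2031 gives Jan 22, 2031, which is the date termination becomes effective. Jan 22, 2031 is a Wednesday and is not a listed holiday, so no roll-forward applies.

Jan 22, 2031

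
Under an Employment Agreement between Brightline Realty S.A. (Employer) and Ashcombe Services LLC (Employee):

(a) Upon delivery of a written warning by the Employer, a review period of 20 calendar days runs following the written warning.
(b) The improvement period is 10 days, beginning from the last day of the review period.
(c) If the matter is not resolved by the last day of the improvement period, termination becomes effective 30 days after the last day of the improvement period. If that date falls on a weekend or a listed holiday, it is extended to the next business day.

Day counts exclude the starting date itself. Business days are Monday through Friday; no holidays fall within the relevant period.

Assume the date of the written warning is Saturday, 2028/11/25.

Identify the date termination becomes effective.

2029/01/24

Adding 20 calendar days to 2028/11/25 gives 2028/12/15, which is the last day of the review period.
The last day of the improvement period: 10 calendar days after 2028/12/15 is 2028/12/25.
Adding 30 calendar days to 2028/12/25 gives 2029/01/24, which is the date termination becomes effective. 2029/01/24 is a Wednesday, so no roll-forward applies.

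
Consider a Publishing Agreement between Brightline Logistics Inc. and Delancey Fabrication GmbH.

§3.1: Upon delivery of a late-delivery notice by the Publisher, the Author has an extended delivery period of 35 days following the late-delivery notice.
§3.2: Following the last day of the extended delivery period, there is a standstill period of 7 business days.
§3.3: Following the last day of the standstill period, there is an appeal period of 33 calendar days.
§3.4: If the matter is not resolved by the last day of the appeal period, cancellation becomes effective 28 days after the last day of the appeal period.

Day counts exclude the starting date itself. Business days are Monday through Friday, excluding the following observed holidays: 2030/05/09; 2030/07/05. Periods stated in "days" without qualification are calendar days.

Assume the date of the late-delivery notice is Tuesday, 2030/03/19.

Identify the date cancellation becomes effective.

The last day of the extended delivery period: 2030/03/19 + 35 days = 2030/04/23.
The last day of the standstill period: counting 7 business days from Tuesday, 2030/04/23 (Apr 24, Apr 25, Apr 26, Apr 29, Apr 30, May 1, May 2, skipping weekends) reaches Thursday, 2030/05/02.
Adding 33 calendar days to 2030/05/02 gives 2030/06/04, which is the last day of the appeal period.
The date cancellation becomes effective: 28 calendar days after 2030/06/04 is 2030/07/02.

2030/07/02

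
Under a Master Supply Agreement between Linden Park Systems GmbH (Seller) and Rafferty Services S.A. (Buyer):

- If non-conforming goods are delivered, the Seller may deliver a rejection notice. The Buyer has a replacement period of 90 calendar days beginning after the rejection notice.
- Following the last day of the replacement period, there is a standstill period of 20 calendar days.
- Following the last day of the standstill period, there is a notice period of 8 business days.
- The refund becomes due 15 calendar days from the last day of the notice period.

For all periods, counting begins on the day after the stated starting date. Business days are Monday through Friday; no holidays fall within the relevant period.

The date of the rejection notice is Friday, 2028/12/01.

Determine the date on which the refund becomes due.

The last day of the replacement period: 90 calendar days after 2028/12/01 is 2029/03/01.
The last day of the standstill period: 2029/03/01 + 20 days = 2029/03/21.
The last day of the notice period: 8 business days after Wednesday, 2029/03/21, skipping weekends — Mar 22, Mar 23, Mar 26, Mar 27, Mar 28, Mar 29, Mar 30, Apr 2 — lands on Monday, 2029/04/02.
Adding 15 calendar days to 2029/04/02 gives 2029/04/17, which is the date on which the refund becomes due.

2029/04/17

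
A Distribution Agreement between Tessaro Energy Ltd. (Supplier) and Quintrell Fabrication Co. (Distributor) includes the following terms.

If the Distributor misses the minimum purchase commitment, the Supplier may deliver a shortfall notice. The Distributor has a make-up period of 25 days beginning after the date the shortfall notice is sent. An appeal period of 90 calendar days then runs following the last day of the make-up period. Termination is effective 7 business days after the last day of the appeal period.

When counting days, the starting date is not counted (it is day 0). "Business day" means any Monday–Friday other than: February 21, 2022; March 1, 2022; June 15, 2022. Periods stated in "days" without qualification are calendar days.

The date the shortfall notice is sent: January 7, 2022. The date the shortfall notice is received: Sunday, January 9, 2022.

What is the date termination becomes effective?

May 11, 2022

Adding 25 calendar days to January 7, 2022 gives February 1, 2022, which is the last day of the make-up period.
Adding 90 calendar days to February 1, 2022 gives May 2, 2022, which is the last day of the appeal period.
From Monday, May 2, 2022, 7 business days (May 3, May 4, May 5, May 6, May 9, May 10, May 11, skipping weekends) brings us to Wednesday, May 11, 2022, which is the date termination becomes effective.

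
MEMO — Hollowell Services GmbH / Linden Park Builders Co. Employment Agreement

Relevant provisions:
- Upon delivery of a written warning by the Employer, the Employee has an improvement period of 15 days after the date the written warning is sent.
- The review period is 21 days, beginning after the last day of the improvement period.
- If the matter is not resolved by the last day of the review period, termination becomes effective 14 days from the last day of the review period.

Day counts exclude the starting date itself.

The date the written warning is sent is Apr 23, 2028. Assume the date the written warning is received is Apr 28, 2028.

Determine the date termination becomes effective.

The last day of the improvement period: Apr 23, 2028 + 15 days = May 8, 2028.
The last day of the review period: May 8, 2028 + 21 days = May 29, 2028.
Adding 14 calendar days to May 29, 2028 gives Jun 12, 2028, which is the date termination becomes effective.

Jun 12, 2028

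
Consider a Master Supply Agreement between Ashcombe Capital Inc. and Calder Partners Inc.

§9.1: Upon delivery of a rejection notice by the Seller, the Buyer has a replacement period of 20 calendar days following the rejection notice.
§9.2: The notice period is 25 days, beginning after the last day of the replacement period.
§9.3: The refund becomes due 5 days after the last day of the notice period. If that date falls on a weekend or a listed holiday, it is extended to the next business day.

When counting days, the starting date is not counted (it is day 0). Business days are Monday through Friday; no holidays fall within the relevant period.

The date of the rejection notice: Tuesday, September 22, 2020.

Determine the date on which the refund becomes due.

November 11, 2020

The last day of the replacement period: 20 calendar days after September 22, 2020 is October 12, 2020.
Adding 25 calendar days to October 12, 2020 gives November 6, 2020, which is the last day of the notice period.
Adding 5 calendar days to November 6, 2020 gives November 11, 2020, which is the date on which the refund becomes due. November 11, 2020 is a Wednesday, so no roll-forward applies.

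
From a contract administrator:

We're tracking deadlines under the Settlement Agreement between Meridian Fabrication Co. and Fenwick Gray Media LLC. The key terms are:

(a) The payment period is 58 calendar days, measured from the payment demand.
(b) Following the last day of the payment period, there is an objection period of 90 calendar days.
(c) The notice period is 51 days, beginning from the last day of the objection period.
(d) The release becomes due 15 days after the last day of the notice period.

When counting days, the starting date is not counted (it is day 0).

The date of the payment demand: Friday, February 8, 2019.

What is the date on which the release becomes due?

September 10, 2019

The last day of the payment period: February 8, 2019 + 58 days = April 7, 2019.
The last day of the objection period: 90 calendar days after April 7, 2019 is July 6, 2019.
The last day of the notice period: 51 calendar days after July 6, 2019 is August 26, 2019.
Adding 15 calendar days to August 26, 2019 gives September 10, 2019, which is the date on which the release becomes due.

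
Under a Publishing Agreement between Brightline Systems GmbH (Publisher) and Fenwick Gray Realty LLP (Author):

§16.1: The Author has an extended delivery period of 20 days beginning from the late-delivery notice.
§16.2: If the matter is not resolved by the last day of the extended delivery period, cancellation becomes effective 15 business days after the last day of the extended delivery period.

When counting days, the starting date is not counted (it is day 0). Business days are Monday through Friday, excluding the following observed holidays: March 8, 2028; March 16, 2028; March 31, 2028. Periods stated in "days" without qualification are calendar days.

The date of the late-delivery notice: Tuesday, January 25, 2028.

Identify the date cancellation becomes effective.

The last day of the extended delivery period: January 25, 2028 + 20 days = February 14, 2028.
The date cancellation becomes effective: counting 15 business days from Monday, February 14, 2028 (Feb 15, Feb 16, Feb 17, Feb 18, …, Mar 2, Mar 3, Mar 6, skipping weekends) reaches Monday, March 6, 2028.

March 6, 2028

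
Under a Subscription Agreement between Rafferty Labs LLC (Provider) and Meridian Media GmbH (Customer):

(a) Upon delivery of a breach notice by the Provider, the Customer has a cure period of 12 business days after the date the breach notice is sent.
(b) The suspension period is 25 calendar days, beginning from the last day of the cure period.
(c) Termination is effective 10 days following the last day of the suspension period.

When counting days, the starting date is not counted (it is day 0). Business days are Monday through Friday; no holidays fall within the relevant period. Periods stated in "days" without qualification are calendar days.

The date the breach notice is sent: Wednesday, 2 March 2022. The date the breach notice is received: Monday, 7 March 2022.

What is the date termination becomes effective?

The last day of the cure period: counting 12 business days from Wednesday, 2 March 2022 (Mar 3, Mar 4, Mar 7, Mar 8, …, Mar 16, Mar 17, Mar 18, skipping weekends) reaches Friday, 18 March 2022.
The last day of the suspension period: 18 March 2022 + 25 days = 12 April 2022.
Adding 10 calendar days to 12 April 2022 gives 22 April 2022, which is the date termination becomes effective.

22 April 2022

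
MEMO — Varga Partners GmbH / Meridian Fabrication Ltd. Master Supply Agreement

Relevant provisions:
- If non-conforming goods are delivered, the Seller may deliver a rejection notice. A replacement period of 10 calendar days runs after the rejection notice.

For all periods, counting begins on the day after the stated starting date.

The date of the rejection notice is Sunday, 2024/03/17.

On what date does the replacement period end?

The last day of the replacement period: 2024/03/17 + 10 days = 2024/03/27.

2024/03/27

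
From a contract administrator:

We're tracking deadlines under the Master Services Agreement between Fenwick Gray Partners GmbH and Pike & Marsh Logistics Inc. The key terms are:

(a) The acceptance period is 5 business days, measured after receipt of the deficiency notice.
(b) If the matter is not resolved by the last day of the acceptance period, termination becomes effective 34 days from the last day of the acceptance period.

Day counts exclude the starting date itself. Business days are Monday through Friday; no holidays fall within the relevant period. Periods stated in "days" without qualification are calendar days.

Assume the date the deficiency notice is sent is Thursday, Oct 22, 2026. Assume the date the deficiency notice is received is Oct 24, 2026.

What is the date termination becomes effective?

Dec 3, 2026

The last day of the acceptance period: counting 5 business days from Saturday, Oct 24, 2026 (Oct 26, Oct 27, Oct 28, Oct 29, Oct 30, skipping weekends) reaches Friday, Oct 30, 2026.
The date termination becomes effective: Oct 30, 2026 + 34 days = Dec 3, 2026.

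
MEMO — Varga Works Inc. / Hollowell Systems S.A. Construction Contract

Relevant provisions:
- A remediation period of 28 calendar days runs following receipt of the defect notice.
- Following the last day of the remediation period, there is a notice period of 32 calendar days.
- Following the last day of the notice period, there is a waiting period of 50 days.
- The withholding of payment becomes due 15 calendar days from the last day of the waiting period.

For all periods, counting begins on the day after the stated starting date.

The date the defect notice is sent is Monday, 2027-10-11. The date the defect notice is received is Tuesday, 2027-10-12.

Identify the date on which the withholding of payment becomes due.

The last day of the remediation period: 2027-10-12 + 28 days = 2027-11-09.
Adding 32 calendar days to 2027-11-09 gives 2027-12-11, which is the last day of the notice period.
The last day of the waiting period: 2027-12-11 + 50 days = 2028-01-30.
Adding 15 calendar days to 2028-01-30 gives 2028-02-14, which is the date on which the withholding of payment becomes due.

2028-02-14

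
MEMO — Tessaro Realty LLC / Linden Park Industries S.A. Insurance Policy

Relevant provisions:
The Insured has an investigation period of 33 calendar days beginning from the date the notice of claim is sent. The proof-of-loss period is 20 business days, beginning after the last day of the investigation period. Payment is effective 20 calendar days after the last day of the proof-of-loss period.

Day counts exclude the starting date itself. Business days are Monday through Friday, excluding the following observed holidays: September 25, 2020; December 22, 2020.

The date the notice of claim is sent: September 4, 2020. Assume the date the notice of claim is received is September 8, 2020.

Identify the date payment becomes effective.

The last day of the investigation period: September 4, 2020 + 33 days = October 7, 2020.
The last day of the proof-of-loss period: counting 20 business days from Wednesday, October 7, 2020 (Oct 8, Oct 9, Oct 12, Oct 13, …, Nov 2, Nov 3, Nov 4, skipping weekends) reaches Wednesday, November 4, 2020.
The date payment becomes effective: 20 calendar days after November 4, 2020 is November 24, 2020.

November 24, 2020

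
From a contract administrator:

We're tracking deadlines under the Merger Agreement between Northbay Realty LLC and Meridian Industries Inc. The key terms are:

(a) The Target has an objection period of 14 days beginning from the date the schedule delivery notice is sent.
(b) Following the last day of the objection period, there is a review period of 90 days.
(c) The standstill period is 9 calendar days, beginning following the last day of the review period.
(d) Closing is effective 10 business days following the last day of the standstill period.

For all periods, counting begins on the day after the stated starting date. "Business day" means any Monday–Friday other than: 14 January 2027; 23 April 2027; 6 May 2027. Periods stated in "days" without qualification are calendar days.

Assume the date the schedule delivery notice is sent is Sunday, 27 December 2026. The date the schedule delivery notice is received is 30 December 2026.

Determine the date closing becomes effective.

4 May 2027

The last day of the objection period: 14 calendar days after 27 December 2026 is 10 January 2027.
Adding 90 calendar days to 10 January 2027 gives 10 April 2027, which is the last day of the review period.
Adding 9 calendar days to 10 April 2027 gives 19 April 2027, which is the last day of the standstill period.
The date closing becomes effective: 10 business days after Monday, 19 April 2027, skipping weekends and the listed holiday on Apr 23 — Apr 20, Apr 21, Apr 22, Apr 26, Apr 27, Apr 28, Apr 29, Apr 30, May 3, May 4 — lands on Tuesday, 4 May 2027.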